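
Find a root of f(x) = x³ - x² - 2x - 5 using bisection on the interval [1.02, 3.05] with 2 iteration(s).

f(x) = x³ - x² - 2x - 5
Initial interval: [1.02, 3.05]

Iteration 1:
  c_1 = (1.020000 + 3.050000)/2 = 2.035000
  f(c_1) = f(2.035000) = -4.783832
  f(a) × f(c) ≥ 0, new interval: [2.035000, 3.050000]
Iteration 2:
  c_2 = (2.035000 + 3.050000)/2 = 2.542500
  f(c_2) = f(2.542500) = -0.113808
  f(a) × f(c) ≥ 0, new interval: [2.542500, 3.050000]

After 2 iteration(s), the approximation is c_2 = 2.542500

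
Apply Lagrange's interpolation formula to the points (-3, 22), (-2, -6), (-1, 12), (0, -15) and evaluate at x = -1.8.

Lagrange interpolation formula:
P(x) = Σ yᵢ × Lᵢ(x)
where Lᵢ(x) = Π_{j≠i} (x - xⱼ)/(xᵢ - xⱼ)

L_0(-1.8) = (-1.8 - (-2))/(-3 - (-2)) × (-1.8 - (-1))/(-3 - (-1)) × (-1.8 - 0)/(-3 - 0) = -0.048000
L_1(-1.8) = (-1.8 - (-3))/(-2 - (-3)) × (-1.8 - (-1))/(-2 - (-1)) × (-1.8 - 0)/(-2 - 0) = 0.864000
L_2(-1.8) = (-1.8 - (-3))/(-1 - (-3)) × (-1.8 - (-2))/(-1 - (-2)) × (-1.8 - 0)/(-1 - 0) = 0.216000
L_3(-1.8) = (-1.8 - (-3))/(0 - (-3)) × (-1.8 - (-2))/(0 - (-2)) × (-1.8 - (-1))/(0 - (-1)) = -0.032000

P(-1.8) = 22×L_0(-1.8) + (-6)×L_1(-1.8) + 12×L_2(-1.8) + (-15)×L_3(-1.8)
P(-1.8) = -3.168000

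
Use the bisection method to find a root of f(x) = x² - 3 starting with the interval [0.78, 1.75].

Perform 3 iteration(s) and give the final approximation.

f(x) = x² - 3
Initial interval: [0.78, 1.75]

Iteration 1:
  c_1 = (0.780000 + 1.750000)/2 = 1.265000
  f(c_1) = f(1.265000) = -1.399775
  f(a) × f(c) ≥ 0, new interval: [1.265000, 1.750000]
Iteration 2:
  c_2 = (1.265000 + 1.750000)/2 = 1.507500
  f(c_2) = f(1.507500) = -0.727444
  f(a) × f(c) ≥ 0, new interval: [1.507500, 1.750000]
Iteration 3:
  c_3 = (1.507500 + 1.750000)/2 = 1.628750
  f(c_3) = f(1.628750) = -0.347173
  f(a) × f(c) ≥ 0, new interval: [1.628750, 1.750000]

After 3 iteration(s), the approximation is c_3 = 1.628750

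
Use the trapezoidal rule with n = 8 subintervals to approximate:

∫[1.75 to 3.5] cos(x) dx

f(x) = cos(x)
a = 1.75, b = 3.5, n = 8
h = (b - a)/n = 0.218750

Trapezoidal rule: (h/2)[f(x₀) + 2f(x₁) + 2f(x₂) + ... + f(xₙ)]

x_0 = 1.7500, f(x_0) = -0.178246, coefficient = 1
x_1 = 1.9688, f(x_1) = -0.387533, coefficient = 2
x_2 = 2.1875, f(x_2) = -0.578349, coefficient = 2
x_3 = 2.4062, f(x_3) = -0.741601, coefficient = 2
x_4 = 2.6250, f(x_4) = -0.869507, coefficient = 2
x_5 = 2.8438, f(x_5) = -0.955972, coefficient = 2
x_6 = 3.0625, f(x_6) = -0.996874, coefficient = 2
x_7 = 3.2812, f(x_7) = -0.990264, coefficient = 2
x_8 = 3.5000, f(x_8) = -0.936457, coefficient = 1

I ≈ (0.218750/2) × -12.154902 = -1.329442
Exact value: -1.334769
Error: 0.005327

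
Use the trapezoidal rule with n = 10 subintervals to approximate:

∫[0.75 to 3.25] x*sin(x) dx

f(x) = x*sin(x)
a = 0.75, b = 3.25, n = 10
h = (b - a)/n = 0.250000

Trapezoidal rule: (h/2)[f(x₀) + 2f(x₁) + 2f(x₂) + ... + f(xₙ)]

x_0 = 0.7500, f(x_0) = 0.511229, coefficient = 1
x_1 = 1.0000, f(x_1) = 0.841471, coefficient = 2
x_2 = 1.2500, f(x_2) = 1.186231, coefficient = 2
x_3 = 1.5000, f(x_3) = 1.496242, coefficient = 2
x_4 = 1.7500, f(x_4) = 1.721975, coefficient = 2
x_5 = 2.0000, f(x_5) = 1.818595, coefficient = 2
x_6 = 2.2500, f(x_6) = 1.750665, coefficient = 2
x_7 = 2.5000, f(x_7) = 1.496180, coefficient = 2
x_8 = 2.7500, f(x_8) = 1.049568, coefficient = 2
x_9 = 3.0000, f(x_9) = 0.423360, coefficient = 2
x_10 = 3.2500, f(x_10) = -0.351634, coefficient = 1

I ≈ (0.250000/2) × 23.728169 = 2.966021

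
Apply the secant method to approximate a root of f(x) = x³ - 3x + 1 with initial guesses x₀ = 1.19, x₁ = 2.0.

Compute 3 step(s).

f(x) = x³ - 3x + 1
x₀ = 1.19, x₁ = 2.0

Secant formula: x_{n+1} = x_n - f(x_n)(x_n - x_{n-1})/(f(x_n) - f(x_{n-1}))

Iteration 1:
  f(1.190000) = -0.884841
  f(2.000000) = 3.000000
  x_2 = 2.000000 - 3.000000×(2.000000 - 1.190000)/(3.000000 - (-0.884841))
       = 1.374492
Iteration 2:
  f(2.000000) = 3.000000
  f(1.374492) = -0.526747
  x_3 = 1.374492 - (-0.526747)×(1.374492 - 2.000000)/(-0.526747 - 3.000000)
       = 1.467916
Iteration 3:
  f(1.374492) = -0.526747
  f(1.467916) = -0.240715
  x_4 = 1.467916 - (-0.240715)×(1.467916 - 1.374492)/(-0.240715 - (-0.526747))
       = 1.546539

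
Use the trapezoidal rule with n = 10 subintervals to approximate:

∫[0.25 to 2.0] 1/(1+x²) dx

f(x) = 1/(1+x²)
a = 0.25, b = 2.0, n = 10
h = (b - a)/n = 0.175000

Trapezoidal rule: (h/2)[f(x₀) + 2f(x₁) + 2f(x₂) + ... + f(xₙ)]

x_0 = 0.2500, f(x_0) = 0.941176, coefficient = 1
x_1 = 0.4250, f(x_1) = 0.847009, coefficient = 2
x_2 = 0.6000, f(x_2) = 0.735294, coefficient = 2
x_3 = 0.7750, f(x_3) = 0.624756, coefficient = 2
x_4 = 0.9500, f(x_4) = 0.525624, coefficient = 2
x_5 = 1.1250, f(x_5) = 0.441379, coefficient = 2
x_6 = 1.3000, f(x_6) = 0.371747, coefficient = 2
x_7 = 1.4750, f(x_7) = 0.314899, coefficient = 2
x_8 = 1.6500, f(x_8) = 0.268637, coefficient = 2
x_9 = 1.8250, f(x_9) = 0.230914, coefficient = 2
x_10 = 2.0000, f(x_10) = 0.200000, coefficient = 1

I ≈ (0.175000/2) × 9.861694 = 0.862898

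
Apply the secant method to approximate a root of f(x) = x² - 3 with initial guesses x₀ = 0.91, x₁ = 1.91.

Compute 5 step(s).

f(x) = x² - 3
x₀ = 0.91, x₁ = 1.91

Secant formula: x_{n+1} = x_n - f(x_n)(x_n - x_{n-1})/(f(x_n) - f(x_{n-1}))

Iteration 1:
  f(0.910000) = -2.171900
  f(1.910000) = 0.648100
  x_2 = 1.910000 - 0.648100×(1.910000 - 0.910000)/(0.648100 - (-2.171900))
       = 1.680177
Iteration 2:
  f(1.910000) = 0.648100
  f(1.680177) = -0.177004
  x_3 = 1.680177 - (-0.177004)×(1.680177 - 1.910000)/(-0.177004 - 0.648100)
       = 1.729480
Iteration 3:
  f(1.680177) = -0.177004
  f(1.729480) = -0.008900
  x_4 = 1.729480 - (-0.008900)×(1.729480 - 1.680177)/(-0.008900 - (-0.177004))
       = 1.732090
Iteration 4:
  f(1.729480) = -0.008900
  f(1.732090) = 0.000136
  x_5 = 1.732090 - 0.000136×(1.732090 - 1.729480)/(0.000136 - (-0.008900))
       = 1.732051
Iteration 5:
  f(1.732090) = 0.000136
  f(1.732051) = 0.000000
  x_6 = 1.732051 - 0.000000×(1.732051 - 1.732090)/(0.000000 - 0.000136)
       = 1.732051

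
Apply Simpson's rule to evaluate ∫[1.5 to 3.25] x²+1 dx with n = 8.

f(x) = x²+1
a = 1.5, b = 3.25, n = 8
h = (b - a)/n = 0.218750

Simpson's rule: (h/3)[f(x₀) + 4f(x₁) + 2f(x₂) + ... + f(xₙ)]

x_0 = 1.5000, f(x_0) = 3.250000, coefficient = 1
x_1 = 1.7188, f(x_1) = 3.954102, coefficient = 4
x_2 = 1.9375, f(x_2) = 4.753906, coefficient = 2
x_3 = 2.1562, f(x_3) = 5.649414, coefficient = 4
x_4 = 2.3750, f(x_4) = 6.640625, coefficient = 2
x_5 = 2.5938, f(x_5) = 7.727539, coefficient = 4
x_6 = 2.8125, f(x_6) = 8.910156, coefficient = 2
x_7 = 3.0312, f(x_7) = 10.188477, coefficient = 4
x_8 = 3.2500, f(x_8) = 11.562500, coefficient = 1

I ≈ (0.218750/3) × 165.500000 = 12.067708
Exact value: 12.067708
Error: 0.000000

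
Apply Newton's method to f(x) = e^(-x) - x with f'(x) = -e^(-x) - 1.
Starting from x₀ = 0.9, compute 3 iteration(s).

f(x) = e^(-x) - x
f'(x) = -e^(-x) - 1
x₀ = 0.9

Newton-Raphson formula: x_{n+1} = x_n - f(x_n)/f'(x_n)

Iteration 1:
  f(0.900000) = -0.493430
  f'(0.900000) = -1.406570
  x_1 = 0.900000 - (-0.493430)/(-1.406570) = 0.549196
Iteration 2:
  f(0.549196) = 0.028218
  f'(0.549196) = -1.577414
  x_2 = 0.549196 - 0.028218/(-1.577414) = 0.567085
Iteration 3:
  f(0.567085) = 0.000092
  f'(0.567085) = -1.567177
  x_3 = 0.567085 - 0.000092/(-1.567177) = 0.567143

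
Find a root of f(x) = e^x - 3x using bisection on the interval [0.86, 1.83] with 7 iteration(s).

f(x) = e^x - 3x
Initial interval: [0.86, 1.83]

Iteration 1:
  c_1 = (0.860000 + 1.830000)/2 = 1.345000
  f(c_1) = f(1.345000) = -0.196813
  f(a) × f(c) ≥ 0, new interval: [1.345000, 1.830000]
Iteration 2:
  c_2 = (1.345000 + 1.830000)/2 = 1.587500
  f(c_2) = f(1.587500) = 0.129005
  f(a) × f(c) < 0, new interval: [1.345000, 1.587500]
Iteration 3:
  c_3 = (1.345000 + 1.587500)/2 = 1.466250
  f(c_3) = f(1.466250) = -0.065794
  f(a) × f(c) ≥ 0, new interval: [1.466250, 1.587500]
Iteration 4:
  c_4 = (1.466250 + 1.587500)/2 = 1.526875
  f(c_4) = f(1.526875) = 0.023143
  f(a) × f(c) < 0, new interval: [1.466250, 1.526875]
Iteration 5:
  c_5 = (1.466250 + 1.526875)/2 = 1.496563
  f(c_5) = f(1.496563) = -0.023378
  f(a) × f(c) ≥ 0, new interval: [1.496563, 1.526875]
Iteration 6:
  c_6 = (1.496563 + 1.526875)/2 = 1.511719
  f(c_6) = f(1.511719) = -0.000638
  f(a) × f(c) ≥ 0, new interval: [1.511719, 1.526875]
Iteration 7:
  c_7 = (1.511719 + 1.526875)/2 = 1.519297
  f(c_7) = f(1.519297) = 0.011121
  f(a) × f(c) < 0, new interval: [1.511719, 1.519297]

After 7 iteration(s), the approximation is c_7 = 1.519297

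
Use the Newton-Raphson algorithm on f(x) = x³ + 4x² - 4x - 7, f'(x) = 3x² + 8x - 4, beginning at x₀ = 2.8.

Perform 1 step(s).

f(x) = x³ + 4x² - 4x - 7
f'(x) = 3x² + 8x - 4
x₀ = 2.8

Newton-Raphson formula: x_{n+1} = x_n - f(x_n)/f'(x_n)

Iteration 1:
  f(2.800000) = 35.112000
  f'(2.800000) = 41.920000
  x_1 = 2.800000 - 35.112000/41.920000 = 1.962405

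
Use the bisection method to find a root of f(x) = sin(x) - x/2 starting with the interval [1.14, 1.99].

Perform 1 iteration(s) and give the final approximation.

f(x) = sin(x) - x/2
Initial interval: [1.14, 1.99]

Iteration 1:
  c_1 = (1.140000 + 1.990000)/2 = 1.565000
  f(c_1) = f(1.565000) = 0.217483
  f(a) × f(c) ≥ 0, new interval: [1.565000, 1.990000]

After 1 iteration(s), the approximation is c_1 = 1.565000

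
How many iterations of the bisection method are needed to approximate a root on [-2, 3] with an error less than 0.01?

We need (b-a)/2^n ≤ 0.01
(3 - (-2))/2^n ≤ 0.01
5/2^n ≤ 0.01
2^n ≥ 500
n ≥ log₂(500) = 8.97
n ≥ 9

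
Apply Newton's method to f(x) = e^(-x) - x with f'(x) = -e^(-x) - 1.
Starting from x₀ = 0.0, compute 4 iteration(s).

f(x) = e^(-x) - x
f'(x) = -e^(-x) - 1
x₀ = 0.0

Newton-Raphson formula: x_{n+1} = x_n - f(x_n)/f'(x_n)

Iteration 1:
  f(0.000000) = 1.000000
  f'(0.000000) = -2.000000
  x_1 = 0.000000 - 1.000000/(-2.000000) = 0.500000
Iteration 2:
  f(0.500000) = 0.106531
  f'(0.500000) = -1.606531
  x_2 = 0.500000 - 0.106531/(-1.606531) = 0.566311
Iteration 3:
  f(0.566311) = 0.001305
  f'(0.566311) = -1.567616
  x_3 = 0.566311 - 0.001305/(-1.567616) = 0.567143
Iteration 4:
  f(0.567143) = 0.000000
  f'(0.567143) = -1.567143
  x_4 = 0.567143 - 0.000000/(-1.567143) = 0.567143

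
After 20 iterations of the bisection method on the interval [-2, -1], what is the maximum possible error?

Bisection error bound: |error| ≤ (b-a)/2^n
|error| ≤ (-1 - (-2))/2^20 = 1/2^20
|error| ≤ 0.0000009537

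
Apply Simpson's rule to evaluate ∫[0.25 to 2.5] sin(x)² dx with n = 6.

f(x) = sin(x)²
a = 0.25, b = 2.5, n = 6
h = (b - a)/n = 0.375000

Simpson's rule: (h/3)[f(x₀) + 4f(x₁) + 2f(x₂) + ... + f(xₙ)]

x_0 = 0.2500, f(x_0) = 0.061209, coefficient = 1
x_1 = 0.6250, f(x_1) = 0.342339, coefficient = 4
x_2 = 1.0000, f(x_2) = 0.708073, coefficient = 2
x_3 = 1.3750, f(x_3) = 0.962151, coefficient = 4
x_4 = 1.7500, f(x_4) = 0.968228, coefficient = 2
x_5 = 2.1250, f(x_5) = 0.723044, coefficient = 4
x_6 = 2.5000, f(x_6) = 0.358169, coefficient = 1

I ≈ (0.375000/3) × 11.882116 = 1.485265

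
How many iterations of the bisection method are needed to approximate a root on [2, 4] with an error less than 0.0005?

We need (b-a)/2^n ≤ 0.0005
(4 - 2)/2^n ≤ 0.0005
2/2^n ≤ 0.0005
2^n ≥ 4000
n ≥ log₂(4000) = 11.97
n ≥ 12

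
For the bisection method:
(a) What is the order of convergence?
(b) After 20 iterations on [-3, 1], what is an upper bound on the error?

(a) Bisection has linear (order 1) convergence; the error is halved each step.

(b) Error bound = (b-a)/2^n = (1 - (-3))/2^{20}
    = 4/2^{20}

(a) 1 (linear); (b) error ≤ 3.81e-06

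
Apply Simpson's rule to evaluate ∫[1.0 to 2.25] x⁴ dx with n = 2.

f(x) = x⁴
a = 1.0, b = 2.25, n = 2
h = (b - a)/n = 0.625000

Simpson's rule: (h/3)[f(x₀) + 4f(x₁) + 2f(x₂) + ... + f(xₙ)]

x_0 = 1.0000, f(x_0) = 1.000000, coefficient = 1
x_1 = 1.6250, f(x_1) = 6.972900, coefficient = 4
x_2 = 2.2500, f(x_2) = 25.628906, coefficient = 1

I ≈ (0.625000/3) × 54.520508 = 11.358439
Exact value: 11.333008
Error: 0.025431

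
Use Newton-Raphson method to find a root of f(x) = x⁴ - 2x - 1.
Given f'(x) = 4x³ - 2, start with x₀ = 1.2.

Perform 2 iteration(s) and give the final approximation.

f(x) = x⁴ - 2x - 1
f'(x) = 4x³ - 2
x₀ = 1.2

Newton-Raphson formula: x_{n+1} = x_n - f(x_n)/f'(x_n)

Iteration 1:
  f(1.200000) = -1.326400
  f'(1.200000) = 4.912000
  x_1 = 1.200000 - (-1.326400)/4.912000 = 1.470033
Iteration 2:
  f(1.470033) = 0.729838
  f'(1.470033) = 10.706937
  x_2 = 1.470033 - 0.729838/10.706937 = 1.401868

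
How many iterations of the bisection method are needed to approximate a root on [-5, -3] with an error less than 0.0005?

We need (b-a)/2^n ≤ 0.0005
(-3 - (-5))/2^n ≤ 0.0005
2/2^n ≤ 0.0005
2^n ≥ 4000
n ≥ log₂(4000) = 11.97
n ≥ 12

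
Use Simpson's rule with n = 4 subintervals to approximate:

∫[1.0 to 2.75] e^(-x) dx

f(x) = e^(-x)
a = 1.0, b = 2.75, n = 4
h = (b - a)/n = 0.437500

Simpson's rule: (h/3)[f(x₀) + 4f(x₁) + 2f(x₂) + ... + f(xₙ)]

x_0 = 1.0000, f(x_0) = 0.367879, coefficient = 1
x_1 = 1.4375, f(x_1) = 0.237521, coefficient = 4
x_2 = 1.8750, f(x_2) = 0.153355, coefficient = 2
x_3 = 2.3125, f(x_3) = 0.099013, coefficient = 4
x_4 = 2.7500, f(x_4) = 0.063928, coefficient = 1

I ≈ (0.437500/3) × 2.084654 = 0.304012
Exact value: 0.303952
Error: 0.000060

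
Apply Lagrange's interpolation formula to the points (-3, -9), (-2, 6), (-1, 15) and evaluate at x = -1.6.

Lagrange interpolation formula:
P(x) = Σ yᵢ × Lᵢ(x)
where Lᵢ(x) = Π_{j≠i} (x - xⱼ)/(xᵢ - xⱼ)

L_0(-1.6) = (-1.6 - (-2))/(-3 - (-2)) × (-1.6 - (-1))/(-3 - (-1)) = -0.120000
L_1(-1.6) = (-1.6 - (-3))/(-2 - (-3)) × (-1.6 - (-1))/(-2 - (-1)) = 0.840000
L_2(-1.6) = (-1.6 - (-3))/(-1 - (-3)) × (-1.6 - (-2))/(-1 - (-2)) = 0.280000

P(-1.6) = (-9)×L_0(-1.6) + 6×L_1(-1.6) + 15×L_2(-1.6)
P(-1.6) = 10.320000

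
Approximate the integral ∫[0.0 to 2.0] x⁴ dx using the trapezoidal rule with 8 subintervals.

f(x) = x⁴
a = 0.0, b = 2.0, n = 8
h = (b - a)/n = 0.250000

Trapezoidal rule: (h/2)[f(x₀) + 2f(x₁) + 2f(x₂) + ... + f(xₙ)]

x_0 = 0.0000, f(x_0) = 0.000000, coefficient = 1
x_1 = 0.2500, f(x_1) = 0.003906, coefficient = 2
x_2 = 0.5000, f(x_2) = 0.062500, coefficient = 2
x_3 = 0.7500, f(x_3) = 0.316406, coefficient = 2
x_4 = 1.0000, f(x_4) = 1.000000, coefficient = 2
x_5 = 1.2500, f(x_5) = 2.441406, coefficient = 2
x_6 = 1.5000, f(x_6) = 5.062500, coefficient = 2
x_7 = 1.7500, f(x_7) = 9.378906, coefficient = 2
x_8 = 2.0000, f(x_8) = 16.000000, coefficient = 1

I ≈ (0.250000/2) × 52.531250 = 6.566406
Exact value: 6.400000
Error: 0.166406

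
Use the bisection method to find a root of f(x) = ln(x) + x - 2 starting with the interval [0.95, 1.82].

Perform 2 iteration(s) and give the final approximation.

f(x) = ln(x) + x - 2
Initial interval: [0.95, 1.82]

Iteration 1:
  c_1 = (0.950000 + 1.820000)/2 = 1.385000
  f(c_1) = f(1.385000) = -0.289300
  f(a) × f(c) ≥ 0, new interval: [1.385000, 1.820000]
Iteration 2:
  c_2 = (1.385000 + 1.820000)/2 = 1.602500
  f(c_2) = f(1.602500) = 0.074065
  f(a) × f(c) < 0, new interval: [1.385000, 1.602500]

After 2 iteration(s), the approximation is c_2 = 1.602500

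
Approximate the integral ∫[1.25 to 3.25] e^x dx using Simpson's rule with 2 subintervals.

f(x) = e^x
a = 1.25, b = 3.25, n = 2
h = (b - a)/n = 1.000000

Simpson's rule: (h/3)[f(x₀) + 4f(x₁) + 2f(x₂) + ... + f(xₙ)]

x_0 = 1.2500, f(x_0) = 3.490343, coefficient = 1
x_1 = 2.2500, f(x_1) = 9.487736, coefficient = 4
x_2 = 3.2500, f(x_2) = 25.790340, coefficient = 1

I ≈ (1.000000/3) × 67.231626 = 22.410542
Exact value: 22.299997
Error: 0.110545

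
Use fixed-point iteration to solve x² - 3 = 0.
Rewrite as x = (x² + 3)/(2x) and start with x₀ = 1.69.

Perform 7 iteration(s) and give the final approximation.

Equation: x² - 3 = 0
Fixed-point form: x = (x² + 3)/(2x)
x₀ = 1.69

x_1 = g(1.690000) = 1.732574
x_2 = g(1.732574) = 1.732051
x_3 = g(1.732051) = 1.732051
x_4 = g(1.732051) = 1.732051
x_5 = g(1.732051) = 1.732051
x_6 = g(1.732051) = 1.732051
x_7 = g(1.732051) = 1.732051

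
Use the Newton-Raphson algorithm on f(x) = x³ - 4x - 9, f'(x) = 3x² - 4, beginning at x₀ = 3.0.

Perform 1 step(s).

f(x) = x³ - 4x - 9
f'(x) = 3x² - 4
x₀ = 3.0

Newton-Raphson formula: x_{n+1} = x_n - f(x_n)/f'(x_n)

Iteration 1:
  f(3.000000) = 6.000000
  f'(3.000000) = 23.000000
  x_1 = 3.000000 - 6.000000/23.000000 = 2.739130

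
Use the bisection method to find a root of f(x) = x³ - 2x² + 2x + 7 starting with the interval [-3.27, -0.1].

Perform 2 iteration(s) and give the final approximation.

f(x) = x³ - 2x² + 2x + 7
Initial interval: [-3.27, -0.1]

Iteration 1:
  c_1 = (-3.270000 + (-0.100000))/2 = -1.685000
  f(c_1) = f(-1.685000) = -6.832544
  f(a) × f(c) ≥ 0, new interval: [-1.685000, -0.100000]
Iteration 2:
  c_2 = (-1.685000 + (-0.100000))/2 = -0.892500
  f(c_2) = f(-0.892500) = 2.910961
  f(a) × f(c) < 0, new interval: [-1.685000, -0.892500]

After 2 iteration(s), the approximation is c_2 = -0.892500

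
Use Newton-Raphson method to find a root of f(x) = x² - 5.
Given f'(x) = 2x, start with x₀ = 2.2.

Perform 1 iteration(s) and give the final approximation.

f(x) = x² - 5
f'(x) = 2x
x₀ = 2.2

Newton-Raphson formula: x_{n+1} = x_n - f(x_n)/f'(x_n)

Iteration 1:
  f(2.200000) = -0.160000
  f'(2.200000) = 4.400000
  x_1 = 2.200000 - (-0.160000)/4.400000 = 2.236364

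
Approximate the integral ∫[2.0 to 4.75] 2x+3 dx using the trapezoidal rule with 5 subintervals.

f(x) = 2x+3
a = 2.0, b = 4.75, n = 5
h = (b - a)/n = 0.550000

Trapezoidal rule: (h/2)[f(x₀) + 2f(x₁) + 2f(x₂) + ... + f(xₙ)]

x_0 = 2.0000, f(x_0) = 7.000000, coefficient = 1
x_1 = 2.5500, f(x_1) = 8.100000, coefficient = 2
x_2 = 3.1000, f(x_2) = 9.200000, coefficient = 2
x_3 = 3.6500, f(x_3) = 10.300000, coefficient = 2
x_4 = 4.2000, f(x_4) = 11.400000, coefficient = 2
x_5 = 4.7500, f(x_5) = 12.500000, coefficient = 1

I ≈ (0.550000/2) × 97.500000 = 26.812500
Exact value: 26.812500
Error: 0.000000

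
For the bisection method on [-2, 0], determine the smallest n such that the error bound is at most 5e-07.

We need (b-a)/2^n ≤ 5e-07
(0 - (-2))/2^n ≤ 5e-07
2/2^n ≤ 5e-07
2^n ≥ 4000000
n ≥ log₂(4000000) = 21.93
n ≥ 22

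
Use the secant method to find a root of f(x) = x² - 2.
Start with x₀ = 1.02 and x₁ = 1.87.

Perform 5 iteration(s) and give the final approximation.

f(x) = x² - 2
x₀ = 1.02, x₁ = 1.87

Secant formula: x_{n+1} = x_n - f(x_n)(x_n - x_{n-1})/(f(x_n) - f(x_{n-1}))

Iteration 1:
  f(1.020000) = -0.959600
  f(1.870000) = 1.496900
  x_2 = 1.870000 - 1.496900×(1.870000 - 1.020000)/(1.496900 - (-0.959600))
       = 1.352042
Iteration 2:
  f(1.870000) = 1.496900
  f(1.352042) = -0.171984
  x_3 = 1.352042 - (-0.171984)×(1.352042 - 1.870000)/(-0.171984 - 1.496900)
       = 1.405419
Iteration 3:
  f(1.352042) = -0.171984
  f(1.405419) = -0.024798
  x_4 = 1.405419 - (-0.024798)×(1.405419 - 1.352042)/(-0.024798 - (-0.171984))
       = 1.414412
Iteration 4:
  f(1.405419) = -0.024798
  f(1.414412) = 0.000561
  x_5 = 1.414412 - 0.000561×(1.414412 - 1.405419)/(0.000561 - (-0.024798))
       = 1.414213
Iteration 5:
  f(1.414412) = 0.000561
  f(1.414213) = -0.000002
  x_6 = 1.414213 - (-0.000002)×(1.414213 - 1.414412)/(-0.000002 - 0.000561)
       = 1.414214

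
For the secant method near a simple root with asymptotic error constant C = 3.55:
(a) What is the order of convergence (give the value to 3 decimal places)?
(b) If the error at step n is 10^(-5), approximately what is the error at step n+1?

(a) Secant method has superlinear convergence with order φ = (1+√5)/2 ≈ 1.618.
    This means |e_{n+1}| ≈ C|e_n|^1.618.

(b) With |e_n| = 10^(-5) and C = 3.55:
    |e_{n+1}| ≈ 3.55 × (10^(-5))^1.618 = 3.55 × 10^(-8.09)

(a) ≈ 1.618 (golden ratio); (b) |e_{n+1}| ≈ 2.884e-08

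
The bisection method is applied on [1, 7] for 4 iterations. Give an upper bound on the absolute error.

Bisection error bound: |error| ≤ (b-a)/2^n
|error| ≤ (7 - 1)/2^4 = 6/2^4
|error| ≤ 0.3750000000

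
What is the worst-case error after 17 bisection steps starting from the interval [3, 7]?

Bisection error bound: |error| ≤ (b-a)/2^n
|error| ≤ (7 - 3)/2^17 = 4/2^17
|error| ≤ 0.0000305176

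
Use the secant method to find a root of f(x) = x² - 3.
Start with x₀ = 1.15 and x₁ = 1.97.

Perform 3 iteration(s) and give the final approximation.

f(x) = x² - 3
x₀ = 1.15, x₁ = 1.97

Secant formula: x_{n+1} = x_n - f(x_n)(x_n - x_{n-1})/(f(x_n) - f(x_{n-1}))

Iteration 1:
  f(1.150000) = -1.677500
  f(1.970000) = 0.880900
  x_2 = 1.970000 - 0.880900×(1.970000 - 1.150000)/(0.880900 - (-1.677500))
       = 1.687660
Iteration 2:
  f(1.970000) = 0.880900
  f(1.687660) = -0.151803
  x_3 = 1.687660 - (-0.151803)×(1.687660 - 1.970000)/(-0.151803 - 0.880900)
       = 1.729163
Iteration 3:
  f(1.687660) = -0.151803
  f(1.729163) = -0.009995
  x_4 = 1.729163 - (-0.009995)×(1.729163 - 1.687660)/(-0.009995 - (-0.151803))
       = 1.732088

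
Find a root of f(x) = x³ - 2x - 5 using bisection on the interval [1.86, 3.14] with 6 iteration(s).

f(x) = x³ - 2x - 5
Initial interval: [1.86, 3.14]

Iteration 1:
  c_1 = (1.860000 + 3.140000)/2 = 2.500000
  f(c_1) = f(2.500000) = 5.625000
  f(a) × f(c) < 0, new interval: [1.860000, 2.500000]
Iteration 2:
  c_2 = (1.860000 + 2.500000)/2 = 2.180000
  f(c_2) = f(2.180000) = 1.000232
  f(a) × f(c) < 0, new interval: [1.860000, 2.180000]
Iteration 3:
  c_3 = (1.860000 + 2.180000)/2 = 2.020000
  f(c_3) = f(2.020000) = -0.797592
  f(a) × f(c) ≥ 0, new interval: [2.020000, 2.180000]
Iteration 4:
  c_4 = (2.020000 + 2.180000)/2 = 2.100000
  f(c_4) = f(2.100000) = 0.061000
  f(a) × f(c) < 0, new interval: [2.020000, 2.100000]
Iteration 5:
  c_5 = (2.020000 + 2.100000)/2 = 2.060000
  f(c_5) = f(2.060000) = -0.378184
  f(a) × f(c) ≥ 0, new interval: [2.060000, 2.100000]
Iteration 6:
  c_6 = (2.060000 + 2.100000)/2 = 2.080000
  f(c_6) = f(2.080000) = -0.161088
  f(a) × f(c) ≥ 0, new interval: [2.080000, 2.100000]

After 6 iteration(s), the approximation is c_6 = 2.080000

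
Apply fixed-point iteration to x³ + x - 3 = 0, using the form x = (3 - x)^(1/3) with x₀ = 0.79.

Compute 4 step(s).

Equation: x³ + x - 3 = 0
Fixed-point form: x = (3 - x)^(1/3)
x₀ = 0.79

x_1 = g(0.790000) = 1.302559
x_2 = g(1.302559) = 1.192884
x_3 = g(1.192884) = 1.218041
x_4 = g(1.218041) = 1.212363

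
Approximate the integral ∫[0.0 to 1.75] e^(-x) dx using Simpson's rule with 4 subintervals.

f(x) = e^(-x)
a = 0.0, b = 1.75, n = 4
h = (b - a)/n = 0.437500

Simpson's rule: (h/3)[f(x₀) + 4f(x₁) + 2f(x₂) + ... + f(xₙ)]

x_0 = 0.0000, f(x_0) = 1.000000, coefficient = 1
x_1 = 0.4375, f(x_1) = 0.645649, coefficient = 4
x_2 = 0.8750, f(x_2) = 0.416862, coefficient = 2
x_3 = 1.3125, f(x_3) = 0.269146, coefficient = 4
x_4 = 1.7500, f(x_4) = 0.173774, coefficient = 1

I ≈ (0.437500/3) × 5.666677 = 0.826390
Exact value: 0.826226
Error: 0.000164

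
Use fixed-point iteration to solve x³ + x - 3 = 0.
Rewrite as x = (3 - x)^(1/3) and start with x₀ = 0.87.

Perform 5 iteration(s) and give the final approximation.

Equation: x³ + x - 3 = 0
Fixed-point form: x = (3 - x)^(1/3)
x₀ = 0.87

x_1 = g(0.870000) = 1.286648
x_2 = g(1.286648) = 1.196600
x_3 = g(1.196600) = 1.217206
x_4 = g(1.217206) = 1.212552
x_5 = g(1.212552) = 1.213606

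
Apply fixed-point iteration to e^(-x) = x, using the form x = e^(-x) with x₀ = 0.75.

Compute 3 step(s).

Equation: e^(-x) = x
Fixed-point form: x = e^(-x)
x₀ = 0.75

x_1 = g(0.750000) = 0.472367
x_2 = g(0.472367) = 0.623525
x_3 = g(0.623525) = 0.536052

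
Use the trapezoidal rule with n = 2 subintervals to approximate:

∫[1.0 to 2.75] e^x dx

f(x) = e^x
a = 1.0, b = 2.75, n = 2
h = (b - a)/n = 0.875000

Trapezoidal rule: (h/2)[f(x₀) + 2f(x₁) + 2f(x₂) + ... + f(xₙ)]

x_0 = 1.0000, f(x_0) = 2.718282, coefficient = 1
x_1 = 1.8750, f(x_1) = 6.520819, coefficient = 2
x_2 = 2.7500, f(x_2) = 15.642632, coefficient = 1

I ≈ (0.875000/2) × 31.402552 = 13.738616
Exact value: 12.924350
Error: 0.814266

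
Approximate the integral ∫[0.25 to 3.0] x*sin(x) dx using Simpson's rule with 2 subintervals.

f(x) = x*sin(x)
a = 0.25, b = 3.0, n = 2
h = (b - a)/n = 1.375000

Simpson's rule: (h/3)[f(x₀) + 4f(x₁) + 2f(x₂) + ... + f(xₙ)]

x_0 = 0.2500, f(x_0) = 0.061851, coefficient = 1
x_1 = 1.6250, f(x_1) = 1.622613, coefficient = 4
x_2 = 3.0000, f(x_2) = 0.423360, coefficient = 1

I ≈ (1.375000/3) × 6.975665 = 3.197180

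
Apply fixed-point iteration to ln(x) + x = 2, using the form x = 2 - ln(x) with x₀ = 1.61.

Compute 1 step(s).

Equation: ln(x) + x = 2
Fixed-point form: x = 2 - ln(x)
x₀ = 1.61

x_1 = g(1.610000) = 1.523766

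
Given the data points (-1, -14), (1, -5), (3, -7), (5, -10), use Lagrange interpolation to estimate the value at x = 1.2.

Lagrange interpolation formula:
P(x) = Σ yᵢ × Lᵢ(x)
where Lᵢ(x) = Π_{j≠i} (x - xⱼ)/(xᵢ - xⱼ)

L_0(1.2) = (1.2 - 1)/(-1 - 1) × (1.2 - 3)/(-1 - 3) × (1.2 - 5)/(-1 - 5) = -0.028500
L_1(1.2) = (1.2 - (-1))/(1 - (-1)) × (1.2 - 3)/(1 - 3) × (1.2 - 5)/(1 - 5) = 0.940500
L_2(1.2) = (1.2 - (-1))/(3 - (-1)) × (1.2 - 1)/(3 - 1) × (1.2 - 5)/(3 - 5) = 0.104500
L_3(1.2) = (1.2 - (-1))/(5 - (-1)) × (1.2 - 1)/(5 - 1) × (1.2 - 3)/(5 - 3) = -0.016500

P(1.2) = (-14)×L_0(1.2) + (-5)×L_1(1.2) + (-7)×L_2(1.2) + (-10)×L_3(1.2)
P(1.2) = -4.870000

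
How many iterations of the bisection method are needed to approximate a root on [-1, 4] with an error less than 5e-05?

We need (b-a)/2^n ≤ 5e-05
(4 - (-1))/2^n ≤ 5e-05
5/2^n ≤ 5e-05
2^n ≥ 100000
n ≥ log₂(100000) = 16.61
n ≥ 17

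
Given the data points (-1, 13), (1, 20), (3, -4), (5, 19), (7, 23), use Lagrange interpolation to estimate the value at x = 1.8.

Lagrange interpolation formula:
P(x) = Σ yᵢ × Lᵢ(x)
where Lᵢ(x) = Π_{j≠i} (x - xⱼ)/(xᵢ - xⱼ)

L_0(1.8) = (1.8 - 1)/(-1 - 1) × (1.8 - 3)/(-1 - 3) × (1.8 - 5)/(-1 - 5) × (1.8 - 7)/(-1 - 7) = -0.041600
L_1(1.8) = (1.8 - (-1))/(1 - (-1)) × (1.8 - 3)/(1 - 3) × (1.8 - 5)/(1 - 5) × (1.8 - 7)/(1 - 7) = 0.582400
L_2(1.8) = (1.8 - (-1))/(3 - (-1)) × (1.8 - 1)/(3 - 1) × (1.8 - 5)/(3 - 5) × (1.8 - 7)/(3 - 7) = 0.582400
L_3(1.8) = (1.8 - (-1))/(5 - (-1)) × (1.8 - 1)/(5 - 1) × (1.8 - 3)/(5 - 3) × (1.8 - 7)/(5 - 7) = -0.145600
L_4(1.8) = (1.8 - (-1))/(7 - (-1)) × (1.8 - 1)/(7 - 1) × (1.8 - 3)/(7 - 3) × (1.8 - 5)/(7 - 5) = 0.022400

P(1.8) = 13×L_0(1.8) + 20×L_1(1.8) + (-4)×L_2(1.8) + 19×L_3(1.8) + 23×L_4(1.8)
P(1.8) = 6.526400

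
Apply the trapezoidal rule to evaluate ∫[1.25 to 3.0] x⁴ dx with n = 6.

f(x) = x⁴
a = 1.25, b = 3.0, n = 6
h = (b - a)/n = 0.291667

Trapezoidal rule: (h/2)[f(x₀) + 2f(x₁) + 2f(x₂) + ... + f(xₙ)]

x_0 = 1.2500, f(x_0) = 2.441406, coefficient = 1
x_1 = 1.5417, f(x_1) = 5.648875, coefficient = 2
x_2 = 1.8333, f(x_2) = 11.297068, coefficient = 2
x_3 = 2.1250, f(x_3) = 20.390869, coefficient = 2
x_4 = 2.4167, f(x_4) = 34.108845, coefficient = 2
x_5 = 2.7083, f(x_5) = 53.803244, coefficient = 2
x_6 = 3.0000, f(x_6) = 81.000000, coefficient = 1

I ≈ (0.291667/2) × 333.939206 = 48.699468
Exact value: 47.989648
Error: 0.709819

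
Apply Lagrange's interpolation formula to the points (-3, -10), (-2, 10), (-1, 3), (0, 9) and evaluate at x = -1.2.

Lagrange interpolation formula:
P(x) = Σ yᵢ × Lᵢ(x)
where Lᵢ(x) = Π_{j≠i} (x - xⱼ)/(xᵢ - xⱼ)

L_0(-1.2) = (-1.2 - (-2))/(-3 - (-2)) × (-1.2 - (-1))/(-3 - (-1)) × (-1.2 - 0)/(-3 - 0) = -0.032000
L_1(-1.2) = (-1.2 - (-3))/(-2 - (-3)) × (-1.2 - (-1))/(-2 - (-1)) × (-1.2 - 0)/(-2 - 0) = 0.216000
L_2(-1.2) = (-1.2 - (-3))/(-1 - (-3)) × (-1.2 - (-2))/(-1 - (-2)) × (-1.2 - 0)/(-1 - 0) = 0.864000
L_3(-1.2) = (-1.2 - (-3))/(0 - (-3)) × (-1.2 - (-2))/(0 - (-2)) × (-1.2 - (-1))/(0 - (-1)) = -0.048000

P(-1.2) = (-10)×L_0(-1.2) + 10×L_1(-1.2) + 3×L_2(-1.2) + 9×L_3(-1.2)
P(-1.2) = 4.640000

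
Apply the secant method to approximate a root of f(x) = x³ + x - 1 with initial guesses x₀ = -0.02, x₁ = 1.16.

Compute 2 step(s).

f(x) = x³ + x - 1
x₀ = -0.02, x₁ = 1.16

Secant formula: x_{n+1} = x_n - f(x_n)(x_n - x_{n-1})/(f(x_n) - f(x_{n-1}))

Iteration 1:
  f(-0.020000) = -1.020008
  f(1.160000) = 1.720896
  x_2 = 1.160000 - 1.720896×(1.160000 - (-0.020000))/(1.720896 - (-1.020008))
       = 0.419129
Iteration 2:
  f(1.160000) = 1.720896
  f(0.419129) = -0.507244
  x_3 = 0.419129 - (-0.507244)×(0.419129 - 1.160000)/(-0.507244 - 1.720896)
       = 0.587791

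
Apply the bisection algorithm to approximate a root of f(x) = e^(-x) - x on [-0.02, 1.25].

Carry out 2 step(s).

f(x) = e^(-x) - x
Initial interval: [-0.02, 1.25]

Iteration 1:
  c_1 = (-0.020000 + 1.250000)/2 = 0.615000
  f(c_1) = f(0.615000) = -0.074359
  f(a) × f(c) < 0, new interval: [-0.020000, 0.615000]
Iteration 2:
  c_2 = (-0.020000 + 0.615000)/2 = 0.297500
  f(c_2) = f(0.297500) = 0.445173
  f(a) × f(c) ≥ 0, new interval: [0.297500, 0.615000]

After 2 iteration(s), the approximation is c_2 = 0.297500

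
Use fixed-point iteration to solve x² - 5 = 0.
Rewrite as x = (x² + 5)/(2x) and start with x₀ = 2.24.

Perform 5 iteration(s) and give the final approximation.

Equation: x² - 5 = 0
Fixed-point form: x = (x² + 5)/(2x)
x₀ = 2.24

x_1 = g(2.240000) = 2.236071
x_2 = g(2.236071) = 2.236068
x_3 = g(2.236068) = 2.236068
x_4 = g(2.236068) = 2.236068
x_5 = g(2.236068) = 2.236068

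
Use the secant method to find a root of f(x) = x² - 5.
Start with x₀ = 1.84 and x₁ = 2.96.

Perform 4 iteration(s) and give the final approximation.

f(x) = x² - 5
x₀ = 1.84, x₁ = 2.96

Secant formula: x_{n+1} = x_n - f(x_n)(x_n - x_{n-1})/(f(x_n) - f(x_{n-1}))

Iteration 1:
  f(1.840000) = -1.614400
  f(2.960000) = 3.761600
  x_2 = 2.960000 - 3.761600×(2.960000 - 1.840000)/(3.761600 - (-1.614400))
       = 2.176333
Iteration 2:
  f(2.960000) = 3.761600
  f(2.176333) = -0.263573
  x_3 = 2.176333 - (-0.263573)×(2.176333 - 2.960000)/(-0.263573 - 3.761600)
       = 2.227649
Iteration 3:
  f(2.176333) = -0.263573
  f(2.227649) = -0.037581
  x_4 = 2.227649 - (-0.037581)×(2.227649 - 2.176333)/(-0.037581 - (-0.263573))
       = 2.236182
Iteration 4:
  f(2.227649) = -0.037581
  f(2.236182) = 0.000511
  x_5 = 2.236182 - 0.000511×(2.236182 - 2.227649)/(0.000511 - (-0.037581))
       = 2.236068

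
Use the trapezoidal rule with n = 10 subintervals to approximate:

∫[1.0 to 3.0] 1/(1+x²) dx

f(x) = 1/(1+x²)
a = 1.0, b = 3.0, n = 10
h = (b - a)/n = 0.200000

Trapezoidal rule: (h/2)[f(x₀) + 2f(x₁) + 2f(x₂) + ... + f(xₙ)]

x_0 = 1.0000, f(x_0) = 0.500000, coefficient = 1
x_1 = 1.2000, f(x_1) = 0.409836, coefficient = 2
x_2 = 1.4000, f(x_2) = 0.337838, coefficient = 2
x_3 = 1.6000, f(x_3) = 0.280899, coefficient = 2
x_4 = 1.8000, f(x_4) = 0.235849, coefficient = 2
x_5 = 2.0000, f(x_5) = 0.200000, coefficient = 2
x_6 = 2.2000, f(x_6) = 0.171233, coefficient = 2
x_7 = 2.4000, f(x_7) = 0.147929, coefficient = 2
x_8 = 2.6000, f(x_8) = 0.128866, coefficient = 2
x_9 = 2.8000, f(x_9) = 0.113122, coefficient = 2
x_10 = 3.0000, f(x_10) = 0.100000, coefficient = 1

I ≈ (0.200000/2) × 4.651144 = 0.465114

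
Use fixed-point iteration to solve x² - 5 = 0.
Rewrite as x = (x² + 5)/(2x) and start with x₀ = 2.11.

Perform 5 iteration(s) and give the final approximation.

Equation: x² - 5 = 0
Fixed-point form: x = (x² + 5)/(2x)
x₀ = 2.11

x_1 = g(2.110000) = 2.239834
x_2 = g(2.239834) = 2.236071
x_3 = g(2.236071) = 2.236068
x_4 = g(2.236068) = 2.236068
x_5 = g(2.236068) = 2.236068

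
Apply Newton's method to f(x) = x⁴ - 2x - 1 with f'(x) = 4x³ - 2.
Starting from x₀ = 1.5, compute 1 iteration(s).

f(x) = x⁴ - 2x - 1
f'(x) = 4x³ - 2
x₀ = 1.5

Newton-Raphson formula: x_{n+1} = x_n - f(x_n)/f'(x_n)

Iteration 1:
  f(1.500000) = 1.062500
  f'(1.500000) = 11.500000
  x_1 = 1.500000 - 1.062500/11.500000 = 1.407609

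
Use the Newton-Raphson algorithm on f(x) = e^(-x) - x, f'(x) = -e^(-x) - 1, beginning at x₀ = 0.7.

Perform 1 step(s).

f(x) = e^(-x) - x
f'(x) = -e^(-x) - 1
x₀ = 0.7

Newton-Raphson formula: x_{n+1} = x_n - f(x_n)/f'(x_n)

Iteration 1:
  f(0.700000) = -0.203415
  f'(0.700000) = -1.496585
  x_1 = 0.700000 - (-0.203415)/(-1.496585) = 0.564081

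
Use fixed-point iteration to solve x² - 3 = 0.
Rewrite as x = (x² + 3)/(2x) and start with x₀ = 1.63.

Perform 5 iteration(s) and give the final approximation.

Equation: x² - 3 = 0
Fixed-point form: x = (x² + 3)/(2x)
x₀ = 1.63

x_1 = g(1.630000) = 1.735245
x_2 = g(1.735245) = 1.732054
x_3 = g(1.732054) = 1.732051
x_4 = g(1.732051) = 1.732051
x_5 = g(1.732051) = 1.732051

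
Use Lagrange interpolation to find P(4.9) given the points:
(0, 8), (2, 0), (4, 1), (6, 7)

Lagrange interpolation formula:
P(x) = Σ yᵢ × Lᵢ(x)
where Lᵢ(x) = Π_{j≠i} (x - xⱼ)/(xᵢ - xⱼ)

L_0(4.9) = (4.9 - 2)/(0 - 2) × (4.9 - 4)/(0 - 4) × (4.9 - 6)/(0 - 6) = 0.059813
L_1(4.9) = (4.9 - 0)/(2 - 0) × (4.9 - 4)/(2 - 4) × (4.9 - 6)/(2 - 6) = -0.303188
L_2(4.9) = (4.9 - 0)/(4 - 0) × (4.9 - 2)/(4 - 2) × (4.9 - 6)/(4 - 6) = 0.976937
L_3(4.9) = (4.9 - 0)/(6 - 0) × (4.9 - 2)/(6 - 2) × (4.9 - 4)/(6 - 4) = 0.266438

P(4.9) = 8×L_0(4.9) + 0×L_1(4.9) + 1×L_2(4.9) + 7×L_3(4.9)
P(4.9) = 3.320500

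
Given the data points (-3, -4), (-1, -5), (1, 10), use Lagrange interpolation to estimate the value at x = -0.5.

Lagrange interpolation formula:
P(x) = Σ yᵢ × Lᵢ(x)
where Lᵢ(x) = Π_{j≠i} (x - xⱼ)/(xᵢ - xⱼ)

L_0(-0.5) = (-0.5 - (-1))/(-3 - (-1)) × (-0.5 - 1)/(-3 - 1) = -0.093750
L_1(-0.5) = (-0.5 - (-3))/(-1 - (-3)) × (-0.5 - 1)/(-1 - 1) = 0.937500
L_2(-0.5) = (-0.5 - (-3))/(1 - (-3)) × (-0.5 - (-1))/(1 - (-1)) = 0.156250

P(-0.5) = (-4)×L_0(-0.5) + (-5)×L_1(-0.5) + 10×L_2(-0.5)
P(-0.5) = -2.750000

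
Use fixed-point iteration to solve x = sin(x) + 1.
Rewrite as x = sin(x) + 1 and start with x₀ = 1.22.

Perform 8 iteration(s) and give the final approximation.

Equation: x = sin(x) + 1
Fixed-point form: x = sin(x) + 1
x₀ = 1.22

x_1 = g(1.220000) = 1.939099
x_2 = g(1.939099) = 1.932940
x_3 = g(1.932940) = 1.935140
x_4 = g(1.935140) = 1.934358
x_5 = g(1.934358) = 1.934636
x_6 = g(1.934636) = 1.934537
x_7 = g(1.934537) = 1.934572
x_8 = g(1.934572) = 1.934560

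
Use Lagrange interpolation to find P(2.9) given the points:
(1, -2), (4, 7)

Lagrange interpolation formula:
P(x) = Σ yᵢ × Lᵢ(x)
where Lᵢ(x) = Π_{j≠i} (x - xⱼ)/(xᵢ - xⱼ)

L_0(2.9) = (2.9 - 4)/(1 - 4) = 0.366667
L_1(2.9) = (2.9 - 1)/(4 - 1) = 0.633333

P(2.9) = (-2)×L_0(2.9) + 7×L_1(2.9)
P(2.9) = 3.700000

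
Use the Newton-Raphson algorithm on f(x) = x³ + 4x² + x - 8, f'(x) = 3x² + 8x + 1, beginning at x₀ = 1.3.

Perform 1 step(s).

f(x) = x³ + 4x² + x - 8
f'(x) = 3x² + 8x + 1
x₀ = 1.3

Newton-Raphson formula: x_{n+1} = x_n - f(x_n)/f'(x_n)

Iteration 1:
  f(1.300000) = 2.257000
  f'(1.300000) = 16.470000
  x_1 = 1.300000 - 2.257000/16.470000 = 1.162963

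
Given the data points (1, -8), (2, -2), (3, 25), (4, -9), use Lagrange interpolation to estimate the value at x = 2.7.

Lagrange interpolation formula:
P(x) = Σ yᵢ × Lᵢ(x)
where Lᵢ(x) = Π_{j≠i} (x - xⱼ)/(xᵢ - xⱼ)

L_0(2.7) = (2.7 - 2)/(1 - 2) × (2.7 - 3)/(1 - 3) × (2.7 - 4)/(1 - 4) = -0.045500
L_1(2.7) = (2.7 - 1)/(2 - 1) × (2.7 - 3)/(2 - 3) × (2.7 - 4)/(2 - 4) = 0.331500
L_2(2.7) = (2.7 - 1)/(3 - 1) × (2.7 - 2)/(3 - 2) × (2.7 - 4)/(3 - 4) = 0.773500
L_3(2.7) = (2.7 - 1)/(4 - 1) × (2.7 - 2)/(4 - 2) × (2.7 - 3)/(4 - 3) = -0.059500

P(2.7) = (-8)×L_0(2.7) + (-2)×L_1(2.7) + 25×L_2(2.7) + (-9)×L_3(2.7)
P(2.7) = 19.574000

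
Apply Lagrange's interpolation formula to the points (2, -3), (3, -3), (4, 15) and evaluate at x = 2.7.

Lagrange interpolation formula:
P(x) = Σ yᵢ × Lᵢ(x)
where Lᵢ(x) = Π_{j≠i} (x - xⱼ)/(xᵢ - xⱼ)

L_0(2.7) = (2.7 - 3)/(2 - 3) × (2.7 - 4)/(2 - 4) = 0.195000
L_1(2.7) = (2.7 - 2)/(3 - 2) × (2.7 - 4)/(3 - 4) = 0.910000
L_2(2.7) = (2.7 - 2)/(4 - 2) × (2.7 - 3)/(4 - 3) = -0.105000

P(2.7) = (-3)×L_0(2.7) + (-3)×L_1(2.7) + 15×L_2(2.7)
P(2.7) = -4.890000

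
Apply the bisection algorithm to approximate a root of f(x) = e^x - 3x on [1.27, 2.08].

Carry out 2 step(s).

f(x) = e^x - 3x
Initial interval: [1.27, 2.08]

Iteration 1:
  c_1 = (1.270000 + 2.080000)/2 = 1.675000
  f(c_1) = f(1.675000) = 0.313795
  f(a) × f(c) < 0, new interval: [1.270000, 1.675000]
Iteration 2:
  c_2 = (1.270000 + 1.675000)/2 = 1.472500
  f(c_2) = f(1.472500) = -0.057378
  f(a) × f(c) ≥ 0, new interval: [1.472500, 1.675000]

After 2 iteration(s), the approximation is c_2 = 1.472500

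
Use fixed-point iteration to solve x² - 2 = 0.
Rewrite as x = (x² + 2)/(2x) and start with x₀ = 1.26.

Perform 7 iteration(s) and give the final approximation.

Equation: x² - 2 = 0
Fixed-point form: x = (x² + 2)/(2x)
x₀ = 1.26

x_1 = g(1.260000) = 1.423651
x_2 = g(1.423651) = 1.414245
x_3 = g(1.414245) = 1.414214
x_4 = g(1.414214) = 1.414214
x_5 = g(1.414214) = 1.414214
x_6 = g(1.414214) = 1.414214
x_7 = g(1.414214) = 1.414214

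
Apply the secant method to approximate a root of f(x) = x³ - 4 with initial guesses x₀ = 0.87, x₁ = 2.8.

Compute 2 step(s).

f(x) = x³ - 4
x₀ = 0.87, x₁ = 2.8

Secant formula: x_{n+1} = x_n - f(x_n)(x_n - x_{n-1})/(f(x_n) - f(x_{n-1}))

Iteration 1:
  f(0.870000) = -3.341497
  f(2.800000) = 17.952000
  x_2 = 2.800000 - 17.952000×(2.800000 - 0.870000)/(17.952000 - (-3.341497))
       = 1.172867
Iteration 2:
  f(2.800000) = 17.952000
  f(1.172867) = -2.386586
  x_3 = 1.172867 - (-2.386586)×(1.172867 - 2.800000)/(-2.386586 - 17.952000)
       = 1.363799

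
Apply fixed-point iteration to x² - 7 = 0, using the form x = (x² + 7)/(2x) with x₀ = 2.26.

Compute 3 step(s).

Equation: x² - 7 = 0
Fixed-point form: x = (x² + 7)/(2x)
x₀ = 2.26

x_1 = g(2.260000) = 2.678673
x_2 = g(2.678673) = 2.645954
x_3 = g(2.645954) = 2.645751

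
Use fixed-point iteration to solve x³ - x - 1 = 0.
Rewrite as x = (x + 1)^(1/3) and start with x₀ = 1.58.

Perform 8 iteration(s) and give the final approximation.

Equation: x³ - x - 1 = 0
Fixed-point form: x = (x + 1)^(1/3)
x₀ = 1.58

x_1 = g(1.580000) = 1.371534
x_2 = g(1.371534) = 1.333551
x_3 = g(1.333551) = 1.326394
x_4 = g(1.326394) = 1.325036
x_5 = g(1.325036) = 1.324778
x_6 = g(1.324778) = 1.324729
x_7 = g(1.324729) = 1.324720
x_8 = g(1.324720) = 1.324718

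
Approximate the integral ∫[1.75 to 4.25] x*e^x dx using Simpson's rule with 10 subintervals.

f(x) = x*e^x
a = 1.75, b = 4.25, n = 10
h = (b - a)/n = 0.250000

Simpson's rule: (h/3)[f(x₀) + 4f(x₁) + 2f(x₂) + ... + f(xₙ)]

x_0 = 1.7500, f(x_0) = 10.070555, coefficient = 1
x_1 = 2.0000, f(x_1) = 14.778112, coefficient = 4
x_2 = 2.2500, f(x_2) = 21.347406, coefficient = 2
x_3 = 2.5000, f(x_3) = 30.456235, coefficient = 4
x_4 = 2.7500, f(x_4) = 43.017238, coefficient = 2
x_5 = 3.0000, f(x_5) = 60.256611, coefficient = 4
x_6 = 3.2500, f(x_6) = 83.818605, coefficient = 2
x_7 = 3.5000, f(x_7) = 115.904082, coefficient = 4
x_8 = 3.7500, f(x_8) = 159.454058, coefficient = 2
x_9 = 4.0000, f(x_9) = 218.392600, coefficient = 4
x_10 = 4.2500, f(x_10) = 297.948002, coefficient = 1

I ≈ (0.250000/3) × 2682.443728 = 223.536977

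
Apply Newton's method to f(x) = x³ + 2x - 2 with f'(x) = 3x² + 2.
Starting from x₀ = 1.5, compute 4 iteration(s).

f(x) = x³ + 2x - 2
f'(x) = 3x² + 2
x₀ = 1.5

Newton-Raphson formula: x_{n+1} = x_n - f(x_n)/f'(x_n)

Iteration 1:
  f(1.500000) = 4.375000
  f'(1.500000) = 8.750000
  x_1 = 1.500000 - 4.375000/8.750000 = 1.000000
Iteration 2:
  f(1.000000) = 1.000000
  f'(1.000000) = 5.000000
  x_2 = 1.000000 - 1.000000/5.000000 = 0.800000
Iteration 3:
  f(0.800000) = 0.112000
  f'(0.800000) = 3.920000
  x_3 = 0.800000 - 0.112000/3.920000 = 0.771429
Iteration 4:
  f(0.771429) = 0.001936
  f'(0.771429) = 3.785306
  x_4 = 0.771429 - 0.001936/3.785306 = 0.770917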